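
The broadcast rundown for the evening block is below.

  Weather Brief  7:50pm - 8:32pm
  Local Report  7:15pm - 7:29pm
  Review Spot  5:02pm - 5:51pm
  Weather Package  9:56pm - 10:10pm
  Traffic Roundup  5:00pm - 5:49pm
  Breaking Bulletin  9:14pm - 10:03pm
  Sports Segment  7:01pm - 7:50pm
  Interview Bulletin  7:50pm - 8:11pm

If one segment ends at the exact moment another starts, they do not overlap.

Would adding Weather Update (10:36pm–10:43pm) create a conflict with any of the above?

No — it doesn't clash with anything

Traffic Roundup: ends 5:49pm at or before Weather Update starts 10:36pm → clear.
Review Spot: ends 5:51pm at or before Weather Update starts 10:36pm → clear.
Sports Segment: ends 7:50pm at or before Weather Update starts 10:36pm → clear.
Local Report: ends 7:29pm at or before Weather Update starts 10:36pm → clear.
Interview Bulletin: ends 8:11pm at or before Weather Update starts 10:36pm → clear.
Weather Brief: ends 8:32pm at or before Weather Update starts 10:36pm → clear.
Breaking Bulletin: ends 10:03pm at or before Weather Update starts 10:36pm → clear.
Weather Package: ends 10:10pm at or before Weather Update starts 10:36pm → clear.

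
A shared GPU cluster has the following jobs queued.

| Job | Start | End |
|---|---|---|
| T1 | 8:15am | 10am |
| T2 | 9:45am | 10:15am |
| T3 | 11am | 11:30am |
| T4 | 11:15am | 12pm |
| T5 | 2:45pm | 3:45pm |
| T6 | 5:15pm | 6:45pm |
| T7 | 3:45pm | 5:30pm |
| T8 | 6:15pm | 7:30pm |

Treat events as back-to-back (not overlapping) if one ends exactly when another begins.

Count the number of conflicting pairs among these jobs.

4

Sorted by start: T1, T2, T3, T4, T5, T7, T6, T8.
T2 starts before T1 ends → T1 and T2 overlap.
T3 starts after T1 ends; T1 is clear from here.
T3 starts after T2 ends; T2 is clear from here.
T4 starts before T3 ends → T3 and T4 overlap.
T5 starts after T3 ends; T3 is clear from here.
T5 starts after T4 ends; T4 is clear from here.
T7 starts exactly when T5 ends (back-to-back, no overlap); T5 is clear from here.
T6 starts before T7 ends → T7 and T6 overlap.
T8 starts after T7 ends.
T8 starts before T6 ends → T6 and T8 overlap.
Overlapping pairs: T1 & T2, T3 & T4, T6 & T7, T6 & T8 — 4 in total.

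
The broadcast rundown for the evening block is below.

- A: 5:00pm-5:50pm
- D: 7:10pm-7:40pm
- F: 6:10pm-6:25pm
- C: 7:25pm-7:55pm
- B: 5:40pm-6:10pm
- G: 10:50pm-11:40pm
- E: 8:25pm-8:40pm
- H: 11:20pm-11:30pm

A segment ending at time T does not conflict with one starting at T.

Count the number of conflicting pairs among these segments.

3

Sorted by start: A, B, F, D, C, E, G, H.
B starts before A ends → A and B overlap.
F starts after A ends — done with A.
F starts exactly when B ends (back-to-back, no overlap) — done with B.
D starts after F ends — done with F.
C starts before D ends → D and C overlap.
E starts after D ends — done with D.
E starts after C ends — done with C.
G starts after E ends — done with E.
H starts before G ends → G and H overlap.
Overlapping pairs: A & B, C & D, G & H — 3 in total.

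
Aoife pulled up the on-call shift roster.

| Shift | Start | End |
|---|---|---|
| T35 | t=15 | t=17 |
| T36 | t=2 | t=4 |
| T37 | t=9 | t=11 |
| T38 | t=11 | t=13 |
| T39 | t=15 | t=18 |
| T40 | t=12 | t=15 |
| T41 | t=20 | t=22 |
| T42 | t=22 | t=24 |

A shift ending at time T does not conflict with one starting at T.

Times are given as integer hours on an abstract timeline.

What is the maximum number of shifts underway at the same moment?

2

Walk through starts and ends in time order (an end at T is processed before a start at T):
t=2 start T36 → 1
t=4 end T36 → 0
t=9 start T37 → 1
t=11 end T37 → 0
t=11 start T38 → 1
t=12 start T40 → 2
t=13 end T38 → 1
t=15 end T40 → 0
t=15 start T35 → 1
t=15 start T39 → 2
t=17 end T35 → 1
t=18 end T39 → 0
t=20 start T41 → 1
t=22 end T41 → 0
t=22 start T42 → 1
t=24 end T42 → 0
Peak is 2, at t=12 (T38, T40).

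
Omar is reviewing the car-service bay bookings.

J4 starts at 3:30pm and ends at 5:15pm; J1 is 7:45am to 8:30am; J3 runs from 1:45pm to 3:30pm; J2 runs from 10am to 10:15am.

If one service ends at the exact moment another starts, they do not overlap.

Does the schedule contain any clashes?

No

Sorted by start: J1, J2, J3, J4.
J2 starts after J1 ends — done with J1.
J3 starts after J2 ends — done with J2.
J4 starts exactly when J3 ends (back-to-back, no overlap).
Every pair is clear; the schedule has no overlaps.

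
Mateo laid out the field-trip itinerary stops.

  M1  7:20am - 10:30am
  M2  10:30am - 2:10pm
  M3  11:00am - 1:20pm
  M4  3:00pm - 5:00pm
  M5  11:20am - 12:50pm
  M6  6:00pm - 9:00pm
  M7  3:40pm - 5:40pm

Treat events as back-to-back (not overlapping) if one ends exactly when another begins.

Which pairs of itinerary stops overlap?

Sorted by start: M1, M2, M3, M5, M4, M7, M6.
M2 starts exactly when M1 ends (back-to-back, no overlap) — done with M1.
M3 starts before M2 ends → M2 and M3 overlap.
M5 starts before M2 ends → M2 and M5 overlap.
M4 starts after M2 ends — done with M2.
M5 starts before M3 ends → M3 and M5 overlap.
M4 starts after M3 ends — done with M3.
M4 starts after M5 ends — done with M5.
M7 starts before M4 ends → M4 and M7 overlap.
M6 starts after M4 ends.
M6 starts after M7 ends.

M2 & M3, M2 & M5, M3 & M5, M4 & M7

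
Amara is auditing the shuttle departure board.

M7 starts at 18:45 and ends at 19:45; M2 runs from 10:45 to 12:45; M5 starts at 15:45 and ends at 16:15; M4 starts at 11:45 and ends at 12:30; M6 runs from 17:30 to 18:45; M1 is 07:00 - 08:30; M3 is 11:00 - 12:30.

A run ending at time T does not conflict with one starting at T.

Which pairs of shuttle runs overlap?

M2 & M3, M2 & M4, M3 & M4

Sorted by start: M1, M2, M3, M4, M5, M6, M7.
M2 starts after M1 ends, so M1 has no further overlaps.
M3 starts before M2 ends → M2 and M3 overlap.
M4 starts before M2 ends → M2 and M4 overlap.
M5 starts after M2 ends, so M2 has no further overlaps.
M4 starts before M3 ends → M3 and M4 overlap.
M5 starts after M3 ends, so M3 has no further overlaps.
M5 starts after M4 ends, so M4 has no further overlaps.
M6 starts after M5 ends, so M5 has no further overlaps.
M7 starts exactly when M6 ends (back-to-back, no overlap).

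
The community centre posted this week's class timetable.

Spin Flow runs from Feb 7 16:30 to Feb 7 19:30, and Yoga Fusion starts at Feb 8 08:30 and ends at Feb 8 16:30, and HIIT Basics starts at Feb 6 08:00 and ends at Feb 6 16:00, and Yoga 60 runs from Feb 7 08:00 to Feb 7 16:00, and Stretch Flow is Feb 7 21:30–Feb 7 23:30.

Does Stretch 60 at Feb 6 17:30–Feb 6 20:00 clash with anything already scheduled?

HIIT Basics: ends Feb 6 16:00 at or before Stretch 60 starts Feb 6 17:30 → clear.
Yoga 60: starts Feb 7 08:00 at or after Stretch 60 ends Feb 6 20:00 → clear.
Spin Flow: starts Feb 7 16:30 at or after Stretch 60 ends Feb 6 20:00 → clear.
Stretch Flow: starts Feb 7 21:30 at or after Stretch 60 ends Feb 6 20:00 → clear.
Yoga Fusion: starts Feb 8 08:30 at or after Stretch 60 ends Feb 6 20:00 → clear.

No — it doesn't clash with anything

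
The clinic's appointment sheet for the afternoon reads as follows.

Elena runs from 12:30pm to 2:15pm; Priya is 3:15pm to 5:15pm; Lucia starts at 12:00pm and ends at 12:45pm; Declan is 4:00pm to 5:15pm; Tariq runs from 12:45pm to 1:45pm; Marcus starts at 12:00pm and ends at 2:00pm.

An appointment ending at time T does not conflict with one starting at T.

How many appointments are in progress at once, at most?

3

Sweep the timeline, counting +1 at each start and −1 at each end (ends before starts at a tie):
12:00pm start Lucia → 1
12:00pm start Marcus → 2
12:30pm start Elena → 3
12:45pm end Lucia → 2
12:45pm start Tariq → 3
1:45pm end Tariq → 2
2:00pm end Marcus → 1
2:15pm end Elena → 0
3:15pm start Priya → 1
4:00pm start Declan → 2
5:15pm end Declan → 1
5:15pm end Priya → 0
Peak is 3, at 12:30pm (Elena, Lucia, Marcus).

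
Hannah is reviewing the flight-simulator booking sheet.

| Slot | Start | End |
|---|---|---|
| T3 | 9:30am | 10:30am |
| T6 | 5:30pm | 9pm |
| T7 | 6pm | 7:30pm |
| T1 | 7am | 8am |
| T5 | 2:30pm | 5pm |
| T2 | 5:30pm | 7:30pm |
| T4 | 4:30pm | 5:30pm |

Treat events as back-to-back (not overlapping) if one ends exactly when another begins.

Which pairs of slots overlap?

T2 & T6, T2 & T7, T4 & T5, T6 & T7

Sorted by start: T1, T3, T5, T4, T2, T6, T7.
T3 starts after T1 ends; T1 is clear from here.
T5 starts after T3 ends; T3 is clear from here.
T4 starts before T5 ends → T5 and T4 overlap.
T2 starts after T5 ends; T5 is clear from here.
T2 starts exactly when T4 ends (back-to-back, no overlap); T4 is clear from here.
T6 starts before T2 ends → T2 and T6 overlap.
T7 starts before T2 ends → T2 and T7 overlap.
T7 starts before T6 ends → T6 and T7 overlap.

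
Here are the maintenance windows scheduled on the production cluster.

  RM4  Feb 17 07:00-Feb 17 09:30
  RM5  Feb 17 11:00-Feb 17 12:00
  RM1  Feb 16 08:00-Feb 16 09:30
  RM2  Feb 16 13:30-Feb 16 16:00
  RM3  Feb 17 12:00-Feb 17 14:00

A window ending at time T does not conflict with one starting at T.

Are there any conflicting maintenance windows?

No

Check each pair: they overlap iff neither finishes before the other starts.
Sorted by start: RM1, RM2, RM4, RM5, RM3.
RM2 starts after RM1 ends, so RM1 has no further overlaps.
RM4 starts after RM2 ends, so RM2 has no further overlaps.
RM5 starts after RM4 ends, so RM4 has no further overlaps.
RM3 starts exactly when RM5 ends (back-to-back, no overlap).
Every pair is clear; the schedule has no overlaps.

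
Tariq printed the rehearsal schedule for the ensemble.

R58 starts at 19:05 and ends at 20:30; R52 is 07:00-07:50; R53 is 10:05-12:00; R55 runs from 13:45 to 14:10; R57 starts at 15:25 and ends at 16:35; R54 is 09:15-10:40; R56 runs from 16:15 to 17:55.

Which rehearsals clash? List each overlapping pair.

Sorted by start: R52, R54, R53, R55, R57, R56, R58.
R54 starts after R52 ends, so R52 has no further overlaps.
R53 starts before R54 ends → R54 and R53 overlap.
R55 starts after R54 ends, so R54 has no further overlaps.
R55 starts after R53 ends, so R53 has no further overlaps.
R57 starts after R55 ends, so R55 has no further overlaps.
R56 starts before R57 ends → R57 and R56 overlap.
R58 starts after R57 ends.
R58 starts after R56 ends.

R53 & R54, R56 & R57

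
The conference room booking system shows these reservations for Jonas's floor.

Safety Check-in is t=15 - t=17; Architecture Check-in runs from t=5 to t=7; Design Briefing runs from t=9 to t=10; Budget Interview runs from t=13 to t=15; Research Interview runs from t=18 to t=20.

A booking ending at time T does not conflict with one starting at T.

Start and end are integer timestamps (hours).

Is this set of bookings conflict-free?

Sorted by start: Architecture Check-in, Design Briefing, Budget Interview, Safety Check-in, Research Interview.
Design Briefing starts after Architecture Check-in ends, so Architecture Check-in has no further overlaps.
Budget Interview starts after Design Briefing ends, so Design Briefing has no further overlaps.
Safety Check-in starts exactly when Budget Interview ends (back-to-back, no overlap), so Budget Interview has no further overlaps.
Research Interview starts after Safety Check-in ends.
Every pair is clear; the schedule has no overlaps.

Yes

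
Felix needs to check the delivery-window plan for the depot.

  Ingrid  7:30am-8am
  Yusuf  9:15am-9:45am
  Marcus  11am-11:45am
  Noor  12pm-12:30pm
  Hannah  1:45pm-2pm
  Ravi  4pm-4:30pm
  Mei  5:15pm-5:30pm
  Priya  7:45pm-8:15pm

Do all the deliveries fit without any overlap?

Yes

Sorted by start: Ingrid, Yusuf, Marcus, Noor, Hannah, Ravi, Mei, Priya.
Yusuf starts after Ingrid ends, so Ingrid has no further overlaps.
Marcus starts after Yusuf ends, so Yusuf has no further overlaps.
Noor starts after Marcus ends, so Marcus has no further overlaps.
Hannah starts after Noor ends, so Noor has no further overlaps.
Ravi starts after Hannah ends, so Hannah has no further overlaps.
Mei starts after Ravi ends, so Ravi has no further overlaps.
Priya starts after Mei ends.
Every pair is clear; the schedule has no overlaps.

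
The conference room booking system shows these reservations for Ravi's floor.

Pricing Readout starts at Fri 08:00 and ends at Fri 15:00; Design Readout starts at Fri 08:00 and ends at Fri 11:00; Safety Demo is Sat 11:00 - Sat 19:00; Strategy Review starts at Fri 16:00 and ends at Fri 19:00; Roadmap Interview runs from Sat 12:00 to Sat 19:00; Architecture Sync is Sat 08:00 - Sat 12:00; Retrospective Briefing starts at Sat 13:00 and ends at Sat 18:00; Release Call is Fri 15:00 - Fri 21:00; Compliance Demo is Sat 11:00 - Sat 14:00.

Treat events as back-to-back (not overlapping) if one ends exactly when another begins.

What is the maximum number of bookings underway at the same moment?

4

Walk through starts and ends in time order (an end at T is processed before a start at T):
Fri 08:00 start Design Readout → 1
Fri 08:00 start Pricing Readout → 2
Fri 11:00 end Design Readout → 1
Fri 15:00 end Pricing Readout → 0
Fri 15:00 start Release Call → 1
Fri 16:00 start Strategy Review → 2
Fri 19:00 end Strategy Review → 1
Fri 21:00 end Release Call → 0
Sat 08:00 start Architecture Sync → 1
Sat 11:00 start Compliance Demo → 2
Sat 11:00 start Safety Demo → 3
Sat 12:00 end Architecture Sync → 2
Sat 12:00 start Roadmap Interview → 3
Sat 13:00 start Retrospective Briefing → 4
Sat 14:00 end Compliance Demo → 3
Sat 18:00 end Retrospective Briefing → 2
Sat 19:00 end Roadmap Interview → 1
Sat 19:00 end Safety Demo → 0
Peak is 4, at Sat 13:00 (Compliance Demo, Retrospective Briefing, Roadmap Interview, Safety Demo).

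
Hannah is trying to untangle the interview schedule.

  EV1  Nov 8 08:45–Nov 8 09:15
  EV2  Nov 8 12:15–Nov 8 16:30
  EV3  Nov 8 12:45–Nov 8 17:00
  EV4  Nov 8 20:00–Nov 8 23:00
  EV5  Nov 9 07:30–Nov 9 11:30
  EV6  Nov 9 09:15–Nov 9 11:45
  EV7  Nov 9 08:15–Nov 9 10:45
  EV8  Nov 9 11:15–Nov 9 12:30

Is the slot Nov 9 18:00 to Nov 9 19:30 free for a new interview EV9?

Yes — the slot is free

EV1: ends Nov 8 09:15 at or before EV9 starts Nov 9 18:00 → clear.
EV2: ends Nov 8 16:30 at or before EV9 starts Nov 9 18:00 → clear.
EV3: ends Nov 8 17:00 at or before EV9 starts Nov 9 18:00 → clear.
EV4: ends Nov 8 23:00 at or before EV9 starts Nov 9 18:00 → clear.
EV5: ends Nov 9 11:30 at or before EV9 starts Nov 9 18:00 → clear.
EV7: ends Nov 9 10:45 at or before EV9 starts Nov 9 18:00 → clear.
EV6: ends Nov 9 11:45 at or before EV9 starts Nov 9 18:00 → clear.
EV8: ends Nov 9 12:30 at or before EV9 starts Nov 9 18:00 → clear.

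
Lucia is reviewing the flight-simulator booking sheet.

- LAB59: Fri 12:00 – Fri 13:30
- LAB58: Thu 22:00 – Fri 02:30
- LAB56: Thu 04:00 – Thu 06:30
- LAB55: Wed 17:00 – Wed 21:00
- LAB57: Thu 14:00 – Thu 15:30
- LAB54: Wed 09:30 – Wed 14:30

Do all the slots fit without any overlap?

Yes

Check each pair: they overlap iff neither finishes before the other starts.
Sorted by start: LAB54, LAB55, LAB56, LAB57, LAB58, LAB59.
LAB55 starts after LAB54 ends, so LAB54 has no further overlaps.
LAB56 starts after LAB55 ends, so LAB55 has no further overlaps.
LAB57 starts after LAB56 ends, so LAB56 has no further overlaps.
LAB58 starts after LAB57 ends, so LAB57 has no further overlaps.
LAB59 starts after LAB58 ends.
Every pair is clear; the schedule has no overlaps.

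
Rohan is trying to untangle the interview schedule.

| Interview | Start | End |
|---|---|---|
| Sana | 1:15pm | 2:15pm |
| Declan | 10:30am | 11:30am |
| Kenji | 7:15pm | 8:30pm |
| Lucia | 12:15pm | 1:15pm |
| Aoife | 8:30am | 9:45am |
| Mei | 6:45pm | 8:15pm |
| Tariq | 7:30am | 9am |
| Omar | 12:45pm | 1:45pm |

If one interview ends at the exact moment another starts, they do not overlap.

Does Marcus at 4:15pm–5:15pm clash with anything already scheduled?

No — it doesn't clash with anything

Tariq: ends 9am at or before Marcus starts 4:15pm → clear.
Aoife: ends 9:45am at or before Marcus starts 4:15pm → clear.
Declan: ends 11:30am at or before Marcus starts 4:15pm → clear.
Lucia: ends 1:15pm at or before Marcus starts 4:15pm → clear.
Omar: ends 1:45pm at or before Marcus starts 4:15pm → clear.
Sana: ends 2:15pm at or before Marcus starts 4:15pm → clear.
Mei: starts 6:45pm at or after Marcus ends 5:15pm → clear.
Kenji: starts 7:15pm at or after Marcus ends 5:15pm → clear.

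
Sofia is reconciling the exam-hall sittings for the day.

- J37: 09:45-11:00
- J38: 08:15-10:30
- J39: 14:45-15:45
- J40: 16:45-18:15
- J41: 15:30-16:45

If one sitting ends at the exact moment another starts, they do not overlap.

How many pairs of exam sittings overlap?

2

Sorted by start: J38, J37, J39, J41, J40.
J37 starts before J38 ends → J38 and J37 overlap.
J39 starts after J38 ends — done with J38.
J39 starts after J37 ends — done with J37.
J41 starts before J39 ends → J39 and J41 overlap.
J40 starts after J39 ends.
J40 starts exactly when J41 ends (back-to-back, no overlap).
Overlapping pairs: J37 & J38, J39 & J41 — 2 in total.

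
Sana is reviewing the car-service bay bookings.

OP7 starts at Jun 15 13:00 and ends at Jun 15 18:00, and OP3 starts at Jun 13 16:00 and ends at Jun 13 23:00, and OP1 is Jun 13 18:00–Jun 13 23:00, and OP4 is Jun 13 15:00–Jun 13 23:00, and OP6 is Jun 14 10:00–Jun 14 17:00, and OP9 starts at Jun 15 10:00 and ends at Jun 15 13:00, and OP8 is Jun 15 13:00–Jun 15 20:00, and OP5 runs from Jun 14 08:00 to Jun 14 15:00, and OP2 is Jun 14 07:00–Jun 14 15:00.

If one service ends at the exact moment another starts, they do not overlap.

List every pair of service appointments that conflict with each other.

OP1 & OP3, OP1 & OP4, OP2 & OP5, OP2 & OP6, OP3 & OP4, OP5 & OP6, OP7 & OP8

Check each pair: they overlap iff neither finishes before the other starts.
Sorted by start: OP4, OP3, OP1, OP2, OP5, OP6, OP9, OP7, OP8.
OP3 starts before OP4 ends → OP4 and OP3 overlap.
OP1 starts before OP4 ends → OP4 and OP1 overlap.
OP2 starts after OP4 ends — done with OP4.
OP1 starts before OP3 ends → OP3 and OP1 overlap.
OP2 starts after OP3 ends — done with OP3.
OP2 starts after OP1 ends — done with OP1.
OP5 starts before OP2 ends → OP2 and OP5 overlap.
OP6 starts before OP2 ends → OP2 and OP6 overlap.
OP9 starts after OP2 ends — done with OP2.
OP6 starts before OP5 ends → OP5 and OP6 overlap.
OP9 starts after OP5 ends — done with OP5.
OP9 starts after OP6 ends — done with OP6.
OP7 starts exactly when OP9 ends (back-to-back, no overlap) — done with OP9.
OP8 starts before OP7 ends → OP7 and OP8 overlap.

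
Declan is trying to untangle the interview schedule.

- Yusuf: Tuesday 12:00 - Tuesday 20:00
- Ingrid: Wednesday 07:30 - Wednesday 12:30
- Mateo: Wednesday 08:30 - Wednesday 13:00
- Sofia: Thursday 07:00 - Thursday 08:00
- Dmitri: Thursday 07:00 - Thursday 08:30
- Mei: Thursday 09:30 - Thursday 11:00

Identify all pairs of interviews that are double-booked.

Sorted by start: Yusuf, Ingrid, Mateo, Sofia, Dmitri, Mei.
Ingrid starts after Yusuf ends — done with Yusuf.
Mateo starts before Ingrid ends → Ingrid and Mateo overlap.
Sofia starts after Ingrid ends — done with Ingrid.
Sofia starts after Mateo ends — done with Mateo.
Dmitri starts before Sofia ends → Sofia and Dmitri overlap.
Mei starts after Sofia ends.
Mei starts after Dmitri ends.

Dmitri & Sofia, Ingrid & Mateo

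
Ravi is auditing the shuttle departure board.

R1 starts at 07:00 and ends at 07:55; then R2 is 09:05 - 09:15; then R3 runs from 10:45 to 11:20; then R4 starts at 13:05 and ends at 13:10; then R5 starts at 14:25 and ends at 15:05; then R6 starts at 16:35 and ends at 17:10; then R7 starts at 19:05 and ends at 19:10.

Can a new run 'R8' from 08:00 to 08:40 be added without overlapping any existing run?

Yes — the slot is free

R1: ends 07:55 at or before R8 starts 08:00 → clear.
R2: starts 09:05 at or after R8 ends 08:40 → clear.
R3: starts 10:45 at or after R8 ends 08:40 → clear.
R4: starts 13:05 at or after R8 ends 08:40 → clear.
R5: starts 14:25 at or after R8 ends 08:40 → clear.
R6: starts 16:35 at or after R8 ends 08:40 → clear.
R7: starts 19:05 at or after R8 ends 08:40 → clear.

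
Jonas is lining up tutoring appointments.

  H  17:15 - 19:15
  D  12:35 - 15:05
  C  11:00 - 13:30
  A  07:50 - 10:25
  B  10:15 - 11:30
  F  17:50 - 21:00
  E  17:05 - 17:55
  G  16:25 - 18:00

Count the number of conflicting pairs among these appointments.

Check each pair: they overlap iff neither finishes before the other starts.
Sorted by start: A, B, C, D, G, E, H, F.
B starts before A ends → A and B overlap.
C starts after A ends — done with A.
C starts before B ends → B and C overlap.
D starts after B ends — done with B.
D starts before C ends → C and D overlap.
G starts after C ends — done with C.
G starts after D ends — done with D.
E starts before G ends → G and E overlap.
H starts before G ends → G and H overlap.
F starts before G ends → G and F overlap.
H starts before E ends → E and H overlap.
F starts before E ends → E and F overlap.
F starts before H ends → H and F overlap.
Overlapping pairs: A & B, B & C, C & D, E & F, E & G, E & H, F & G, F & H, G & H — 9 in total.

9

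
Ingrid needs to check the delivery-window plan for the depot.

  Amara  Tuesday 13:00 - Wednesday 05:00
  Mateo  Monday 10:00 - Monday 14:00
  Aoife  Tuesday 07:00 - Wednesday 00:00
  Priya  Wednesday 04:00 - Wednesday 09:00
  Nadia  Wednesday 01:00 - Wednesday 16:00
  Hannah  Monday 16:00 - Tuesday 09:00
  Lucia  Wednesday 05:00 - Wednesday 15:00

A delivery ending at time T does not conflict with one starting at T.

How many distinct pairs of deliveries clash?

Sorted by start: Mateo, Hannah, Aoife, Amara, Nadia, Priya, Lucia.
Hannah starts after Mateo ends — done with Mateo.
Aoife starts before Hannah ends → Hannah and Aoife overlap.
Amara starts after Hannah ends — done with Hannah.
Amara starts before Aoife ends → Aoife and Amara overlap.
Nadia starts after Aoife ends — done with Aoife.
Nadia starts before Amara ends → Amara and Nadia overlap.
Priya starts before Amara ends → Amara and Priya overlap.
Lucia starts exactly when Amara ends (back-to-back, no overlap).
Priya starts before Nadia ends → Nadia and Priya overlap.
Lucia starts before Nadia ends → Nadia and Lucia overlap.
Lucia starts before Priya ends → Priya and Lucia overlap.
Overlapping pairs: Amara & Aoife, Amara & Nadia, Amara & Priya, Aoife & Hannah, Lucia & Nadia, Lucia & Priya, Nadia & Priya — 7 in total.

7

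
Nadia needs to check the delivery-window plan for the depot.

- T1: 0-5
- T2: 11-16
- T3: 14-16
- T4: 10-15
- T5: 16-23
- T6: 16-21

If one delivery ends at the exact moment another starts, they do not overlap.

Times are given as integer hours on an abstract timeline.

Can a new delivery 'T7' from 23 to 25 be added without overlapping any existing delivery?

Yes — the slot is free

T1: ends 5 at or before T7 starts 23 → clear.
T4: ends 15 at or before T7 starts 23 → clear.
T2: ends 16 at or before T7 starts 23 → clear.
T3: ends 16 at or before T7 starts 23 → clear.
T5: ends 23 at or before T7 starts 23 → clear.
T6: ends 21 at or before T7 starts 23 → clear.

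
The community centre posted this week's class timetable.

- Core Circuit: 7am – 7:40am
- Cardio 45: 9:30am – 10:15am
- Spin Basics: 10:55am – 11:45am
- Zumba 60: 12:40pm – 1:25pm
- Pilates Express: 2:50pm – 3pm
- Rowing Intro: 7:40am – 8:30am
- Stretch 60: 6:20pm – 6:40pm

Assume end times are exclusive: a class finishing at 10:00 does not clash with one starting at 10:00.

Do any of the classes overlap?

Two intervals overlap when each starts before the other ends.
Sorted by start: Core Circuit, Rowing Intro, Cardio 45, Spin Basics, Zumba 60, Pilates Express, Stretch 60.
Rowing Intro starts exactly when Core Circuit ends (back-to-back, no overlap), so nothing later overlaps Core Circuit either.
Cardio 45 starts after Rowing Intro ends, so nothing later overlaps Rowing Intro either.
Spin Basics starts after Cardio 45 ends, so nothing later overlaps Cardio 45 either.
Zumba 60 starts after Spin Basics ends, so nothing later overlaps Spin Basics either.
Pilates Express starts after Zumba 60 ends, so nothing later overlaps Zumba 60 either.
Stretch 60 starts after Pilates Express ends.
Every pair is clear; the schedule has no overlaps.

No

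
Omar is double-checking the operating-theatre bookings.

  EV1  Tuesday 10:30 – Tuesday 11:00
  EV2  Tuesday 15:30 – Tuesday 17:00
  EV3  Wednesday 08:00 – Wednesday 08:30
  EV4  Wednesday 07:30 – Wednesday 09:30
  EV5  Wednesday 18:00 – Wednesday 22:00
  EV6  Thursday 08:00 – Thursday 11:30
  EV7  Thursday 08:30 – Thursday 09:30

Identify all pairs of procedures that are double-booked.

Two intervals overlap when each starts before the other ends.
Sorted by start: EV1, EV2, EV4, EV3, EV5, EV6, EV7.
EV2 starts after EV1 ends; EV1 is clear from here.
EV4 starts after EV2 ends; EV2 is clear from here.
EV3 starts before EV4 ends → EV4 and EV3 overlap.
EV5 starts after EV4 ends; EV4 is clear from here.
EV5 starts after EV3 ends; EV3 is clear from here.
EV6 starts after EV5 ends; EV5 is clear from here.
EV7 starts before EV6 ends → EV6 and EV7 overlap.

EV3 & EV4, EV6 & EV7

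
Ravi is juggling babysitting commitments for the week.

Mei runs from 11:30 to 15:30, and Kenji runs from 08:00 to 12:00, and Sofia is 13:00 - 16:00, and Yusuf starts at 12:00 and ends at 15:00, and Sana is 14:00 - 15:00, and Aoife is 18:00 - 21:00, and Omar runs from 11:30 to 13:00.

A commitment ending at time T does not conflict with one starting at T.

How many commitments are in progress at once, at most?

Sort all start/end points and keep a running count:
08:00 start Kenji → 1
11:30 start Mei → 2
11:30 start Omar → 3
12:00 end Kenji → 2
12:00 start Yusuf → 3
13:00 end Omar → 2
13:00 start Sofia → 3
14:00 start Sana → 4
15:00 end Sana → 3
15:00 end Yusuf → 2
15:30 end Mei → 1
16:00 end Sofia → 0
18:00 start Aoife → 1
21:00 end Aoife → 0
Peak is 4, at 14:00 (Mei, Sana, Sofia, Yusuf).

4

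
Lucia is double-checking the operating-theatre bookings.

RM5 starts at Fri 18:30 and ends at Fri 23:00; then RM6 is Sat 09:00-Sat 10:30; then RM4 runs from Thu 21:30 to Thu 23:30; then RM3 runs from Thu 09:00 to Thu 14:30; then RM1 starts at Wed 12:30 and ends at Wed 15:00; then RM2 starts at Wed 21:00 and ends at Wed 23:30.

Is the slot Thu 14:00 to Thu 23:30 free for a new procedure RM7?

RM1: ends Wed 15:00 at or before RM7 starts Thu 14:00 → clear.
RM2: ends Wed 23:30 at or before RM7 starts Thu 14:00 → clear.
RM3: starts Thu 09:00 before RM7 ends Thu 23:30, and ends Thu 14:30 after RM7 starts Thu 14:00 → overlap.
RM4: starts Thu 21:30 before RM7 ends Thu 23:30, and ends Thu 23:30 after RM7 starts Thu 14:00 → overlap.
RM5: starts Fri 18:30 at or after RM7 ends Thu 23:30 → clear.
RM6: starts Sat 09:00 at or after RM7 ends Thu 23:30 → clear.
RM7 overlaps RM3, RM4.

No — it overlaps RM3, RM4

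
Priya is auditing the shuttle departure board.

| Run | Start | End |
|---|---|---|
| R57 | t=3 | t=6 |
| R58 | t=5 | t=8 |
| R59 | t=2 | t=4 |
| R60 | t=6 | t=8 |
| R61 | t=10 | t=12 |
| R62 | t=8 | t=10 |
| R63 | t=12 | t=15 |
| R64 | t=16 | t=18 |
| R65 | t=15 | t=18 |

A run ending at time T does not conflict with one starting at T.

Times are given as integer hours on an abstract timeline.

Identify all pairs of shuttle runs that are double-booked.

R57 & R58, R57 & R59, R58 & R60, R64 & R65

Two intervals overlap when each starts before the other ends.
Sorted by start: R59, R57, R58, R60, R62, R61, R63, R65, R64.
R57 starts before R59 ends → R59 and R57 overlap.
R58 starts after R59 ends — done with R59.
R58 starts before R57 ends → R57 and R58 overlap.
R60 starts exactly when R57 ends (back-to-back, no overlap) — done with R57.
R60 starts before R58 ends → R58 and R60 overlap.
R62 starts exactly when R58 ends (back-to-back, no overlap) — done with R58.
R62 starts exactly when R60 ends (back-to-back, no overlap) — done with R60.
R61 starts exactly when R62 ends (back-to-back, no overlap) — done with R62.
R63 starts exactly when R61 ends (back-to-back, no overlap) — done with R61.
R65 starts exactly when R63 ends (back-to-back, no overlap) — done with R63.
R64 starts before R65 ends → R65 and R64 overlap.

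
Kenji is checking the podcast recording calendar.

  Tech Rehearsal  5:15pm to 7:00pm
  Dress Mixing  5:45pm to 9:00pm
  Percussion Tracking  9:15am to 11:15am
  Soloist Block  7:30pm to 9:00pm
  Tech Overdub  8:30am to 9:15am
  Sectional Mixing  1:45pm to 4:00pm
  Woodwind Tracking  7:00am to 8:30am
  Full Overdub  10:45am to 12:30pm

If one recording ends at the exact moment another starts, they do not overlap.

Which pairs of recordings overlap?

Dress Mixing & Soloist Block, Dress Mixing & Tech Rehearsal, Full Overdub & Percussion Tracking

Check each pair: they overlap iff neither finishes before the other starts.
Sorted by start: Woodwind Tracking, Tech Overdub, Percussion Tracking, Full Overdub, Sectional Mixing, Tech Rehearsal, Dress Mixing, Soloist Block.
Tech Overdub starts exactly when Woodwind Tracking ends (back-to-back, no overlap) — done with Woodwind Tracking.
Percussion Tracking starts exactly when Tech Overdub ends (back-to-back, no overlap) — done with Tech Overdub.
Full Overdub starts before Percussion Tracking ends → Percussion Tracking and Full Overdub overlap.
Sectional Mixing starts after Percussion Tracking ends — done with Percussion Tracking.
Sectional Mixing starts after Full Overdub ends — done with Full Overdub.
Tech Rehearsal starts after Sectional Mixing ends — done with Sectional Mixing.
Dress Mixing starts before Tech Rehearsal ends → Tech Rehearsal and Dress Mixing overlap.
Soloist Block starts after Tech Rehearsal ends.
Soloist Block starts before Dress Mixing ends → Dress Mixing and Soloist Block overlap.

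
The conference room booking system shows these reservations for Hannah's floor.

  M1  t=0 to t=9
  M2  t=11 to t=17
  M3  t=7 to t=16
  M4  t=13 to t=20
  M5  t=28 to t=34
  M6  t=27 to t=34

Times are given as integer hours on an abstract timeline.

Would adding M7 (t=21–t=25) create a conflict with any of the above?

M1: ends t=9 at or before M7 starts t=21 → clear.
M3: ends t=16 at or before M7 starts t=21 → clear.
M2: ends t=17 at or before M7 starts t=21 → clear.
M4: ends t=20 at or before M7 starts t=21 → clear.
M6: starts t=27 at or after M7 ends t=25 → clear.
M5: starts t=28 at or after M7 ends t=25 → clear.

No — it doesn't clash with anything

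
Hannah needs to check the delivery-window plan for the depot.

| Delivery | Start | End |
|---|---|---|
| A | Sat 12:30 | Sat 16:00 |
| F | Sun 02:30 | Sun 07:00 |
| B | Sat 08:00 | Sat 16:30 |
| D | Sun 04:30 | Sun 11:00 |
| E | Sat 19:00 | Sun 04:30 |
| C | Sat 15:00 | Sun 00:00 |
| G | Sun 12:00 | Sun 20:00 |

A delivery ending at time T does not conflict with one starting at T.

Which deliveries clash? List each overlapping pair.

Check each pair: they overlap iff neither finishes before the other starts.
Sorted by start: B, A, C, E, F, D, G.
A starts before B ends → B and A overlap.
C starts before B ends → B and C overlap.
E starts after B ends; B is clear from here.
C starts before A ends → A and C overlap.
E starts after A ends; A is clear from here.
E starts before C ends → C and E overlap.
F starts after C ends; C is clear from here.
F starts before E ends → E and F overlap.
D starts exactly when E ends (back-to-back, no overlap); E is clear from here.
D starts before F ends → F and D overlap.
G starts after F ends.
G starts after D ends.

A & B, A & C, B & C, C & E, D & F, E & F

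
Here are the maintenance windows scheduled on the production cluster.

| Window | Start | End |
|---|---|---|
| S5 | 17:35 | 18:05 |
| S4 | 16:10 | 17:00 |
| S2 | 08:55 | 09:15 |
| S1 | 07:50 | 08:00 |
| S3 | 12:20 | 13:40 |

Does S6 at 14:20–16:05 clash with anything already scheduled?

S1: ends 08:00 at or before S6 starts 14:20 → clear.
S2: ends 09:15 at or before S6 starts 14:20 → clear.
S3: ends 13:40 at or before S6 starts 14:20 → clear.
S4: starts 16:10 at or after S6 ends 16:05 → clear.
S5: starts 17:35 at or after S6 ends 16:05 → clear.

No — it doesn't clash with anything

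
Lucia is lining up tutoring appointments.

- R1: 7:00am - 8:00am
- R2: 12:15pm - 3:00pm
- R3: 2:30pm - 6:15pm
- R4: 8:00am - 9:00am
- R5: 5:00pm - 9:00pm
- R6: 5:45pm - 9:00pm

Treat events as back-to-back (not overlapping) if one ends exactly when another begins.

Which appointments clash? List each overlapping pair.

R2 & R3, R3 & R5, R3 & R6, R5 & R6

Check each pair: they overlap iff neither finishes before the other starts.
Sorted by start: R1, R4, R2, R3, R5, R6.
R4 starts exactly when R1 ends (back-to-back, no overlap) — done with R1.
R2 starts after R4 ends — done with R4.
R3 starts before R2 ends → R2 and R3 overlap.
R5 starts after R2 ends — done with R2.
R5 starts before R3 ends → R3 and R5 overlap.
R6 starts before R3 ends → R3 and R6 overlap.
R6 starts before R5 ends → R5 and R6 overlap.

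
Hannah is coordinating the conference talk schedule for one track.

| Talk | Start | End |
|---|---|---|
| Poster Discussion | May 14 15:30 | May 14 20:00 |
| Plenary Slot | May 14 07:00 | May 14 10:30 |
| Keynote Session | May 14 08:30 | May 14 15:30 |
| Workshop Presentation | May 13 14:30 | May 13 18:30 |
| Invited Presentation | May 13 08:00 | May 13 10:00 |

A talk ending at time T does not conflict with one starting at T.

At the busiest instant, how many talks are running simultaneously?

2

Walk through starts and ends in time order (an end at T is processed before a start at T):
May 13 08:00 start Invited Presentation → 1
May 13 10:00 end Invited Presentation → 0
May 13 14:30 start Workshop Presentation → 1
May 13 18:30 end Workshop Presentation → 0
May 14 07:00 start Plenary Slot → 1
May 14 08:30 start Keynote Session → 2
May 14 10:30 end Plenary Slot → 1
May 14 15:30 end Keynote Session → 0
May 14 15:30 start Poster Discussion → 1
May 14 20:00 end Poster Discussion → 0
Peak is 2, at May 14 08:30 (Keynote Session, Plenary Slot).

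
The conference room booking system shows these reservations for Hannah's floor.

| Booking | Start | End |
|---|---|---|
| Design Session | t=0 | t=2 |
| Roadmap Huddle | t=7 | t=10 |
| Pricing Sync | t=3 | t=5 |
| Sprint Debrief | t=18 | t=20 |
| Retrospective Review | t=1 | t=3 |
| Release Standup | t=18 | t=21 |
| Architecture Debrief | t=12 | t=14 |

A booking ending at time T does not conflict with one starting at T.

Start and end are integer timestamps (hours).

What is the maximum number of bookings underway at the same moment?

2

Sort all start/end points and keep a running count:
t=0 start Design Session → 1
t=1 start Retrospective Review → 2
t=2 end Design Session → 1
t=3 end Retrospective Review → 0
t=3 start Pricing Sync → 1
t=5 end Pricing Sync → 0
t=7 start Roadmap Huddle → 1
t=10 end Roadmap Huddle → 0
t=12 start Architecture Debrief → 1
t=14 end Architecture Debrief → 0
t=18 start Release Standup → 1
t=18 start Sprint Debrief → 2
t=20 end Sprint Debrief → 1
t=21 end Release Standup → 0
Peak is 2, at t=1 (Design Session, Retrospective Review).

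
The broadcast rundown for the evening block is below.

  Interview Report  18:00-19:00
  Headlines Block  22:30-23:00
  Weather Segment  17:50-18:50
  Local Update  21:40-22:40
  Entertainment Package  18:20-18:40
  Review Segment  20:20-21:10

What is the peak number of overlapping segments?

Sweep the timeline, counting +1 at each start and −1 at each end (ends before starts at a tie):
17:50 start Weather Segment → 1
18:00 start Interview Report → 2
18:20 start Entertainment Package → 3
18:40 end Entertainment Package → 2
18:50 end Weather Segment → 1
19:00 end Interview Report → 0
20:20 start Review Segment → 1
21:10 end Review Segment → 0
21:40 start Local Update → 1
22:30 start Headlines Block → 2
22:40 end Local Update → 1
23:00 end Headlines Block → 0
Peak is 3, at 18:20 (Entertainment Package, Interview Report, Weather Segment).

3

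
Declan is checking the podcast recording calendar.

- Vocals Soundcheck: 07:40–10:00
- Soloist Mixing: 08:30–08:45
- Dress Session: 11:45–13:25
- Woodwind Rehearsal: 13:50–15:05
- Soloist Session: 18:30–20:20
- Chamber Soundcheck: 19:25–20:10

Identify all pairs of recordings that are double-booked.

Chamber Soundcheck & Soloist Session, Soloist Mixing & Vocals Soundcheck

Sorted by start: Vocals Soundcheck, Soloist Mixing, Dress Session, Woodwind Rehearsal, Soloist Session, Chamber Soundcheck.
Soloist Mixing starts before Vocals Soundcheck ends → Vocals Soundcheck and Soloist Mixing overlap.
Dress Session starts after Vocals Soundcheck ends, so Vocals Soundcheck has no further overlaps.
Dress Session starts after Soloist Mixing ends, so Soloist Mixing has no further overlaps.
Woodwind Rehearsal starts after Dress Session ends, so Dress Session has no further overlaps.
Soloist Session starts after Woodwind Rehearsal ends, so Woodwind Rehearsal has no further overlaps.
Chamber Soundcheck starts before Soloist Session ends → Soloist Session and Chamber Soundcheck overlap.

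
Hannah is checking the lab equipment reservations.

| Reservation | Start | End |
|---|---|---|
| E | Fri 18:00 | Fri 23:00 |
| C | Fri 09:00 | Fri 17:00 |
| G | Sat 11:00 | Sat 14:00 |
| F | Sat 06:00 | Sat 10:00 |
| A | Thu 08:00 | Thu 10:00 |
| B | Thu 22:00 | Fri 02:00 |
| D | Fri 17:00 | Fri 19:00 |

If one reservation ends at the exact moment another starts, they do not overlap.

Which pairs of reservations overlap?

D & E

Sorted by start: A, B, C, D, E, F, G.
B starts after A ends; A is clear from here.
C starts after B ends; B is clear from here.
D starts exactly when C ends (back-to-back, no overlap); C is clear from here.
E starts before D ends → D and E overlap.
F starts after D ends; D is clear from here.
F starts after E ends; E is clear from here.
G starts after F ends.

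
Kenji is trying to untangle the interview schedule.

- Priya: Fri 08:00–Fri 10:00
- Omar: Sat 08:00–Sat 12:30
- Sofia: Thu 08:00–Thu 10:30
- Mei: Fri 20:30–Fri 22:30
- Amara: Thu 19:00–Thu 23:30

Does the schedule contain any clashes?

Sorted by start: Sofia, Amara, Priya, Mei, Omar.
Amara starts after Sofia ends, so nothing later overlaps Sofia either.
Priya starts after Amara ends, so nothing later overlaps Amara either.
Mei starts after Priya ends, so nothing later overlaps Priya either.
Omar starts after Mei ends.
Every pair is clear; the schedule has no overlaps.

No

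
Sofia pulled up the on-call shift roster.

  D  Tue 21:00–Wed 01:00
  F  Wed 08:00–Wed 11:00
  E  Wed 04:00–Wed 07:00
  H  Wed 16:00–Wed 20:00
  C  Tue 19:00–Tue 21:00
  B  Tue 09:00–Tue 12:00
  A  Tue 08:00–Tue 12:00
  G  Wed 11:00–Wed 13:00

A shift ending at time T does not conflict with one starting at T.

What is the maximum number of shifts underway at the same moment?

Sweep the timeline, counting +1 at each start and −1 at each end (ends before starts at a tie):
Tue 08:00 start A → 1
Tue 09:00 start B → 2
Tue 12:00 end A → 1
Tue 12:00 end B → 0
Tue 19:00 start C → 1
Tue 21:00 end C → 0
Tue 21:00 start D → 1
Wed 01:00 end D → 0
Wed 04:00 start E → 1
Wed 07:00 end E → 0
Wed 08:00 start F → 1
Wed 11:00 end F → 0
Wed 11:00 start G → 1
Wed 13:00 end G → 0
Wed 16:00 start H → 1
Wed 20:00 end H → 0
Peak is 2, at Tue 09:00 (A, B).

2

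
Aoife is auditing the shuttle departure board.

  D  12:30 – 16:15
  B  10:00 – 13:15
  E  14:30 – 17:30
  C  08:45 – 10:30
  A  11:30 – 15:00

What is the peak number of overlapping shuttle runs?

3

Sort all start/end points and keep a running count:
08:45 start C → 1
10:00 start B → 2
10:30 end C → 1
11:30 start A → 2
12:30 start D → 3
13:15 end B → 2
14:30 start E → 3
15:00 end A → 2
16:15 end D → 1
17:30 end E → 0
Peak is 3, at 12:30 (A, B, D).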